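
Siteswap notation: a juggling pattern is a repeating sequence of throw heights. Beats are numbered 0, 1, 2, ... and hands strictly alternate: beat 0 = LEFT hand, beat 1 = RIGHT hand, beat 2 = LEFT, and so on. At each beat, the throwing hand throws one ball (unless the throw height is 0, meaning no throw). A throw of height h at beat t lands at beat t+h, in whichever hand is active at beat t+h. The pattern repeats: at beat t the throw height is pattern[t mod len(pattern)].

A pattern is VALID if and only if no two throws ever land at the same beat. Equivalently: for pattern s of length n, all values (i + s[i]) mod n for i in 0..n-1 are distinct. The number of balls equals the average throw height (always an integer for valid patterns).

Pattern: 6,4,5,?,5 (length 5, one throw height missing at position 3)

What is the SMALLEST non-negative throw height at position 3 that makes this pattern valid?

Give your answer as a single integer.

i=0: (0 + 6) mod 5 = 1
i=1: (1 + 4) mod 5 = 0
i=2: (2 + 5) mod 5 = 2
i=3: s[i]=? (unknown)
i=4: (4 + 5) mod 5 = 4
Known residues: [0, 1, 2, 4]; need a permutation of 0..4, so missing residue r = 3
Need (3 + s) mod 5 = 3; smallest s = (3 - 3) mod 5 = 0

Answer: 0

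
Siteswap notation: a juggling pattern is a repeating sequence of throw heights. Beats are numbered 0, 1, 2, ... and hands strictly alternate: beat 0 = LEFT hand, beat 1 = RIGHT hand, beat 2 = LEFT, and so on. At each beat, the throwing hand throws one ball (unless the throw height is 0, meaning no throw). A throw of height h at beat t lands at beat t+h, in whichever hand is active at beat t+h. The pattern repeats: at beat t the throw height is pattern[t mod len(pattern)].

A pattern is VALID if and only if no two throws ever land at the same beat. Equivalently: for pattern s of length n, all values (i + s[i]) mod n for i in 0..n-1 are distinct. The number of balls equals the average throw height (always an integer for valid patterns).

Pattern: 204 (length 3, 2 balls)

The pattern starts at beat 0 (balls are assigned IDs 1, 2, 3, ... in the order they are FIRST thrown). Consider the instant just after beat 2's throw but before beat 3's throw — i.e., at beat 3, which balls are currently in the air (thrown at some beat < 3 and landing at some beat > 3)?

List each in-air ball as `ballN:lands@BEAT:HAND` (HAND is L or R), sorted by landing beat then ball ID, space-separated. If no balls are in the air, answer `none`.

Answer: ball1:lands@6:L

Derivation:
Beat 0 (L): throw ball1 h=2 -> lands@2:L; in-air after throw: [b1@2:L]
Beat 2 (L): throw ball1 h=4 -> lands@6:L; in-air after throw: [b1@6:L]
Beat 3 (R): throw ball2 h=2 -> lands@5:R; in-air after throw: [b2@5:R b1@6:L]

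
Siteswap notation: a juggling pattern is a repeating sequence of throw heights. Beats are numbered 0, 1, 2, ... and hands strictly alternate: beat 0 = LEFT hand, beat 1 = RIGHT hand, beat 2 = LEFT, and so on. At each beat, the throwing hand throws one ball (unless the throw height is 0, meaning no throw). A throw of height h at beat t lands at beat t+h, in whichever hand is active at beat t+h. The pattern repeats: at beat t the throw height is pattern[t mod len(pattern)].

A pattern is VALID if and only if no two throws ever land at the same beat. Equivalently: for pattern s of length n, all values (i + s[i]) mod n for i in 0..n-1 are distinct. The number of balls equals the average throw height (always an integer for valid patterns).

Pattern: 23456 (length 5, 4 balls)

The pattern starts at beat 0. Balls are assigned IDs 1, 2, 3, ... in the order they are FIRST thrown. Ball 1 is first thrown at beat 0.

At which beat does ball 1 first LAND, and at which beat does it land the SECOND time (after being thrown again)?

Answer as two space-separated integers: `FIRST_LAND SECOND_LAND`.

Beat 0 (L): throw ball1 h=2 -> lands@2:L; in-air after throw: [b1@2:L]
Beat 1 (R): throw ball2 h=3 -> lands@4:L; in-air after throw: [b1@2:L b2@4:L]
Beat 2 (L): throw ball1 h=4 -> lands@6:L; in-air after throw: [b2@4:L b1@6:L]
Beat 3 (R): throw ball3 h=5 -> lands@8:L; in-air after throw: [b2@4:L b1@6:L b3@8:L]
Beat 4 (L): throw ball2 h=6 -> lands@10:L; in-air after throw: [b1@6:L b3@8:L b2@10:L]
Beat 5 (R): throw ball4 h=2 -> lands@7:R; in-air after throw: [b1@6:L b4@7:R b3@8:L b2@10:L]
Beat 6 (L): throw ball1 h=3 -> lands@9:R; in-air after throw: [b4@7:R b3@8:L b1@9:R b2@10:L]
Ball 1: thrown@0 h=2 -> first land @2; rethrown@2 h=4 -> second land @6

Answer: 2 6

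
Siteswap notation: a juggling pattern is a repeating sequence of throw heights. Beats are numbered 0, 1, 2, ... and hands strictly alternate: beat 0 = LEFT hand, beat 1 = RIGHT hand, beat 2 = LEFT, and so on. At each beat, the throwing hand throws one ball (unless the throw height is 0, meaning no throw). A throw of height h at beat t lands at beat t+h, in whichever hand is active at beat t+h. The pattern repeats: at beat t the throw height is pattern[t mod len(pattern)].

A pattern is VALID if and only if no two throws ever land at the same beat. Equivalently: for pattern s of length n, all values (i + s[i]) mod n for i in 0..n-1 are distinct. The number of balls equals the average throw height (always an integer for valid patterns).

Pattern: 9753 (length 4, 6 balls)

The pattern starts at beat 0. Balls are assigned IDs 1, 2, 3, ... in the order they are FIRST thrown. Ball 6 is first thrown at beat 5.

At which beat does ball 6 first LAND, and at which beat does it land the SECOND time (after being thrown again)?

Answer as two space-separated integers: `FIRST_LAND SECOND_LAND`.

Beat 0 (L): throw ball1 h=9 -> lands@9:R; in-air after throw: [b1@9:R]
Beat 1 (R): throw ball2 h=7 -> lands@8:L; in-air after throw: [b2@8:L b1@9:R]
Beat 2 (L): throw ball3 h=5 -> lands@7:R; in-air after throw: [b3@7:R b2@8:L b1@9:R]
Beat 3 (R): throw ball4 h=3 -> lands@6:L; in-air after throw: [b4@6:L b3@7:R b2@8:L b1@9:R]
Beat 4 (L): throw ball5 h=9 -> lands@13:R; in-air after throw: [b4@6:L b3@7:R b2@8:L b1@9:R b5@13:R]
Beat 5 (R): throw ball6 h=7 -> lands@12:L; in-air after throw: [b4@6:L b3@7:R b2@8:L b1@9:R b6@12:L b5@13:R]
Beat 6 (L): throw ball4 h=5 -> lands@11:R; in-air after throw: [b3@7:R b2@8:L b1@9:R b4@11:R b6@12:L b5@13:R]
Beat 7 (R): throw ball3 h=3 -> lands@10:L; in-air after throw: [b2@8:L b1@9:R b3@10:L b4@11:R b6@12:L b5@13:R]
Beat 8 (L): throw ball2 h=9 -> lands@17:R; in-air after throw: [b1@9:R b3@10:L b4@11:R b6@12:L b5@13:R b2@17:R]
Beat 9 (R): throw ball1 h=7 -> lands@16:L; in-air after throw: [b3@10:L b4@11:R b6@12:L b5@13:R b1@16:L b2@17:R]
Beat 10 (L): throw ball3 h=5 -> lands@15:R; in-air after throw: [b4@11:R b6@12:L b5@13:R b3@15:R b1@16:L b2@17:R]
Beat 11 (R): throw ball4 h=3 -> lands@14:L; in-air after throw: [b6@12:L b5@13:R b4@14:L b3@15:R b1@16:L b2@17:R]
Beat 12 (L): throw ball6 h=9 -> lands@21:R; in-air after throw: [b5@13:R b4@14:L b3@15:R b1@16:L b2@17:R b6@21:R]
Beat 13 (R): throw ball5 h=7 -> lands@20:L; in-air after throw: [b4@14:L b3@15:R b1@16:L b2@17:R b5@20:L b6@21:R]
Beat 14 (L): throw ball4 h=5 -> lands@19:R; in-air after throw: [b3@15:R b1@16:L b2@17:R b4@19:R b5@20:L b6@21:R]
Beat 15 (R): throw ball3 h=3 -> lands@18:L; in-air after throw: [b1@16:L b2@17:R b3@18:L b4@19:R b5@20:L b6@21:R]
Beat 16 (L): throw ball1 h=9 -> lands@25:R; in-air after throw: [b2@17:R b3@18:L b4@19:R b5@20:L b6@21:R b1@25:R]
Beat 17 (R): throw ball2 h=7 -> lands@24:L; in-air after throw: [b3@18:L b4@19:R b5@20:L b6@21:R b2@24:L b1@25:R]
Beat 18 (L): throw ball3 h=5 -> lands@23:R; in-air after throw: [b4@19:R b5@20:L b6@21:R b3@23:R b2@24:L b1@25:R]
Beat 19 (R): throw ball4 h=3 -> lands@22:L; in-air after throw: [b5@20:L b6@21:R b4@22:L b3@23:R b2@24:L b1@25:R]
Beat 20 (L): throw ball5 h=9 -> lands@29:R; in-air after throw: [b6@21:R b4@22:L b3@23:R b2@24:L b1@25:R b5@29:R]
Beat 21 (R): throw ball6 h=7 -> lands@28:L; in-air after throw: [b4@22:L b3@23:R b2@24:L b1@25:R b6@28:L b5@29:R]
Ball 6: thrown@5 h=7 -> first land @12; rethrown@12 h=9 -> second land @21

Answer: 12 21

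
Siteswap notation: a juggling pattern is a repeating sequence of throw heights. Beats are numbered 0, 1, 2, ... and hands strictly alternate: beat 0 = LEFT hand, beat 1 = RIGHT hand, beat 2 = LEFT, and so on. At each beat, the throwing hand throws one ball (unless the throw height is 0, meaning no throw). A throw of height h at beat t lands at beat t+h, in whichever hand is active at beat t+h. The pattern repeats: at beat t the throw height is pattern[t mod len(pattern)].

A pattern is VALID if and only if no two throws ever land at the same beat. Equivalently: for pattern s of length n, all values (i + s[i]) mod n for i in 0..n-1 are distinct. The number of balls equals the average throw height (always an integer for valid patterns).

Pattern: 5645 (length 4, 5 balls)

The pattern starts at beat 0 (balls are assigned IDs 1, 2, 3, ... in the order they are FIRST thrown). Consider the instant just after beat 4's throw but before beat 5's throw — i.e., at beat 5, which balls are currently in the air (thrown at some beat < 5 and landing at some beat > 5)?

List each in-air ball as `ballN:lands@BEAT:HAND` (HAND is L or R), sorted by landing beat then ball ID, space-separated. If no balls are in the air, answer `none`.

Answer: ball3:lands@6:L ball2:lands@7:R ball4:lands@8:L ball5:lands@9:R

Derivation:
Beat 0 (L): throw ball1 h=5 -> lands@5:R; in-air after throw: [b1@5:R]
Beat 1 (R): throw ball2 h=6 -> lands@7:R; in-air after throw: [b1@5:R b2@7:R]
Beat 2 (L): throw ball3 h=4 -> lands@6:L; in-air after throw: [b1@5:R b3@6:L b2@7:R]
Beat 3 (R): throw ball4 h=5 -> lands@8:L; in-air after throw: [b1@5:R b3@6:L b2@7:R b4@8:L]
Beat 4 (L): throw ball5 h=5 -> lands@9:R; in-air after throw: [b1@5:R b3@6:L b2@7:R b4@8:L b5@9:R]
Beat 5 (R): throw ball1 h=6 -> lands@11:R; in-air after throw: [b3@6:L b2@7:R b4@8:L b5@9:R b1@11:R]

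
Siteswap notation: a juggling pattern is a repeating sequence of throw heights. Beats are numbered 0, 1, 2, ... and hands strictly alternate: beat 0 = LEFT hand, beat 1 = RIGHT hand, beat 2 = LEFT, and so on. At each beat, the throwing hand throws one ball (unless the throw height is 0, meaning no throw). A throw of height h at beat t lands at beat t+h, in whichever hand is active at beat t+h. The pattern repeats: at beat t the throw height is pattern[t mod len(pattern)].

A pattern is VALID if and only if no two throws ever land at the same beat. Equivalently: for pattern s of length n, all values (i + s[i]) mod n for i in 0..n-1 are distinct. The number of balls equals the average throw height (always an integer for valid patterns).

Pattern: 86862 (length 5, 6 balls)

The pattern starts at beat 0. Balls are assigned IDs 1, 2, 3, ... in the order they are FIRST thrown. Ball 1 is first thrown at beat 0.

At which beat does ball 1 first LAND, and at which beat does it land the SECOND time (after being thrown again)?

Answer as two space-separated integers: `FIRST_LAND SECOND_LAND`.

Answer: 8 14

Derivation:
Beat 0 (L): throw ball1 h=8 -> lands@8:L; in-air after throw: [b1@8:L]
Beat 1 (R): throw ball2 h=6 -> lands@7:R; in-air after throw: [b2@7:R b1@8:L]
Beat 2 (L): throw ball3 h=8 -> lands@10:L; in-air after throw: [b2@7:R b1@8:L b3@10:L]
Beat 3 (R): throw ball4 h=6 -> lands@9:R; in-air after throw: [b2@7:R b1@8:L b4@9:R b3@10:L]
Beat 4 (L): throw ball5 h=2 -> lands@6:L; in-air after throw: [b5@6:L b2@7:R b1@8:L b4@9:R b3@10:L]
Beat 5 (R): throw ball6 h=8 -> lands@13:R; in-air after throw: [b5@6:L b2@7:R b1@8:L b4@9:R b3@10:L b6@13:R]
Beat 6 (L): throw ball5 h=6 -> lands@12:L; in-air after throw: [b2@7:R b1@8:L b4@9:R b3@10:L b5@12:L b6@13:R]
Beat 7 (R): throw ball2 h=8 -> lands@15:R; in-air after throw: [b1@8:L b4@9:R b3@10:L b5@12:L b6@13:R b2@15:R]
Beat 8 (L): throw ball1 h=6 -> lands@14:L; in-air after throw: [b4@9:R b3@10:L b5@12:L b6@13:R b1@14:L b2@15:R]
Beat 9 (R): throw ball4 h=2 -> lands@11:R; in-air after throw: [b3@10:L b4@11:R b5@12:L b6@13:R b1@14:L b2@15:R]
Beat 10 (L): throw ball3 h=8 -> lands@18:L; in-air after throw: [b4@11:R b5@12:L b6@13:R b1@14:L b2@15:R b3@18:L]
Beat 11 (R): throw ball4 h=6 -> lands@17:R; in-air after throw: [b5@12:L b6@13:R b1@14:L b2@15:R b4@17:R b3@18:L]
Beat 12 (L): throw ball5 h=8 -> lands@20:L; in-air after throw: [b6@13:R b1@14:L b2@15:R b4@17:R b3@18:L b5@20:L]
Beat 13 (R): throw ball6 h=6 -> lands@19:R; in-air after throw: [b1@14:L b2@15:R b4@17:R b3@18:L b6@19:R b5@20:L]
Beat 14 (L): throw ball1 h=2 -> lands@16:L; in-air after throw: [b2@15:R b1@16:L b4@17:R b3@18:L b6@19:R b5@20:L]
Ball 1: thrown@0 h=8 -> first land @8; rethrown@8 h=6 -> second land @14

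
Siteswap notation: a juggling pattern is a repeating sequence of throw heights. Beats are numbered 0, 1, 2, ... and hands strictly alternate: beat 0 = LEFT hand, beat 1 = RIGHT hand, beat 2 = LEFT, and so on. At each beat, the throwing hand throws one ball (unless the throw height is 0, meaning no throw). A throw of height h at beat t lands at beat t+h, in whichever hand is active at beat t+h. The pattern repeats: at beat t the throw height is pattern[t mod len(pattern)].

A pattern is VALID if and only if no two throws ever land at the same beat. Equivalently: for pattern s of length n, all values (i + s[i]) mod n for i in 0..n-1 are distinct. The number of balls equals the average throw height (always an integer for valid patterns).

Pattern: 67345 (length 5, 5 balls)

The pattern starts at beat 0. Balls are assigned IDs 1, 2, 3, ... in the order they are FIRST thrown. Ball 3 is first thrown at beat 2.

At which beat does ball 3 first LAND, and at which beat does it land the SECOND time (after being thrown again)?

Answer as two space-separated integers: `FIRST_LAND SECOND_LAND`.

Beat 0 (L): throw ball1 h=6 -> lands@6:L; in-air after throw: [b1@6:L]
Beat 1 (R): throw ball2 h=7 -> lands@8:L; in-air after throw: [b1@6:L b2@8:L]
Beat 2 (L): throw ball3 h=3 -> lands@5:R; in-air after throw: [b3@5:R b1@6:L b2@8:L]
Beat 3 (R): throw ball4 h=4 -> lands@7:R; in-air after throw: [b3@5:R b1@6:L b4@7:R b2@8:L]
Beat 4 (L): throw ball5 h=5 -> lands@9:R; in-air after throw: [b3@5:R b1@6:L b4@7:R b2@8:L b5@9:R]
Beat 5 (R): throw ball3 h=6 -> lands@11:R; in-air after throw: [b1@6:L b4@7:R b2@8:L b5@9:R b3@11:R]
Beat 6 (L): throw ball1 h=7 -> lands@13:R; in-air after throw: [b4@7:R b2@8:L b5@9:R b3@11:R b1@13:R]
Beat 7 (R): throw ball4 h=3 -> lands@10:L; in-air after throw: [b2@8:L b5@9:R b4@10:L b3@11:R b1@13:R]
Beat 8 (L): throw ball2 h=4 -> lands@12:L; in-air after throw: [b5@9:R b4@10:L b3@11:R b2@12:L b1@13:R]
Beat 9 (R): throw ball5 h=5 -> lands@14:L; in-air after throw: [b4@10:L b3@11:R b2@12:L b1@13:R b5@14:L]
Beat 10 (L): throw ball4 h=6 -> lands@16:L; in-air after throw: [b3@11:R b2@12:L b1@13:R b5@14:L b4@16:L]
Beat 11 (R): throw ball3 h=7 -> lands@18:L; in-air after throw: [b2@12:L b1@13:R b5@14:L b4@16:L b3@18:L]
Ball 3: thrown@2 h=3 -> first land @5; rethrown@5 h=6 -> second land @11

Answer: 5 11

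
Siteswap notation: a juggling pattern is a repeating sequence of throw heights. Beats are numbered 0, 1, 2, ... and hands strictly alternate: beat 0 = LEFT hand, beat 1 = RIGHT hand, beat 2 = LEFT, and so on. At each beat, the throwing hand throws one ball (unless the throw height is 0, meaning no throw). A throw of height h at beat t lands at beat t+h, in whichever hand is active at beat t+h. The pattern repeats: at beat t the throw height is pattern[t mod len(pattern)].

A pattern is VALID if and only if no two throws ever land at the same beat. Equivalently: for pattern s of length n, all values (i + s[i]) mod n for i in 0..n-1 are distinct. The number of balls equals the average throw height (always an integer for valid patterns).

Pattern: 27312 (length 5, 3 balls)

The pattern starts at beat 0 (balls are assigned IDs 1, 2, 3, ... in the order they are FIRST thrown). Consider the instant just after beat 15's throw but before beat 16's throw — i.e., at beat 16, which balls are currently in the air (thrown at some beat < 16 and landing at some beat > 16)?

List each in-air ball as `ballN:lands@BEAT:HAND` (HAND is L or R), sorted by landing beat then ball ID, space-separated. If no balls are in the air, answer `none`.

Beat 0 (L): throw ball1 h=2 -> lands@2:L; in-air after throw: [b1@2:L]
Beat 1 (R): throw ball2 h=7 -> lands@8:L; in-air after throw: [b1@2:L b2@8:L]
Beat 2 (L): throw ball1 h=3 -> lands@5:R; in-air after throw: [b1@5:R b2@8:L]
Beat 3 (R): throw ball3 h=1 -> lands@4:L; in-air after throw: [b3@4:L b1@5:R b2@8:L]
Beat 4 (L): throw ball3 h=2 -> lands@6:L; in-air after throw: [b1@5:R b3@6:L b2@8:L]
Beat 5 (R): throw ball1 h=2 -> lands@7:R; in-air after throw: [b3@6:L b1@7:R b2@8:L]
Beat 6 (L): throw ball3 h=7 -> lands@13:R; in-air after throw: [b1@7:R b2@8:L b3@13:R]
Beat 7 (R): throw ball1 h=3 -> lands@10:L; in-air after throw: [b2@8:L b1@10:L b3@13:R]
Beat 8 (L): throw ball2 h=1 -> lands@9:R; in-air after throw: [b2@9:R b1@10:L b3@13:R]
Beat 9 (R): throw ball2 h=2 -> lands@11:R; in-air after throw: [b1@10:L b2@11:R b3@13:R]
Beat 10 (L): throw ball1 h=2 -> lands@12:L; in-air after throw: [b2@11:R b1@12:L b3@13:R]
Beat 11 (R): throw ball2 h=7 -> lands@18:L; in-air after throw: [b1@12:L b3@13:R b2@18:L]
Beat 12 (L): throw ball1 h=3 -> lands@15:R; in-air after throw: [b3@13:R b1@15:R b2@18:L]
Beat 13 (R): throw ball3 h=1 -> lands@14:L; in-air after throw: [b3@14:L b1@15:R b2@18:L]
Beat 14 (L): throw ball3 h=2 -> lands@16:L; in-air after throw: [b1@15:R b3@16:L b2@18:L]
Beat 15 (R): throw ball1 h=2 -> lands@17:R; in-air after throw: [b3@16:L b1@17:R b2@18:L]
Beat 16 (L): throw ball3 h=7 -> lands@23:R; in-air after throw: [b1@17:R b2@18:L b3@23:R]

Answer: ball1:lands@17:R ball2:lands@18:L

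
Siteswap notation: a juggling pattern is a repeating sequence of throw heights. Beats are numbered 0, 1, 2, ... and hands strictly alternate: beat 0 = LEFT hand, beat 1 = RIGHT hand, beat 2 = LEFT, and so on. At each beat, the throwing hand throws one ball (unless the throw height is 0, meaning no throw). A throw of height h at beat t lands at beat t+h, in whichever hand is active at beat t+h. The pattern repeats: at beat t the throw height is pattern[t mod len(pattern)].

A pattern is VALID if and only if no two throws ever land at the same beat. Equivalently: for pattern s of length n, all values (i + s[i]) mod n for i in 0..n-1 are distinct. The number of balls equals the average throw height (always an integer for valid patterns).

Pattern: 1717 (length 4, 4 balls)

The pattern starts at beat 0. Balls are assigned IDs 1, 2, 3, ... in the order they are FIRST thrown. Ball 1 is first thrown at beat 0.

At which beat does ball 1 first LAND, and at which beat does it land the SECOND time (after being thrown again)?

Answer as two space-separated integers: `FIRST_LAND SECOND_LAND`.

Answer: 1 8

Derivation:
Beat 0 (L): throw ball1 h=1 -> lands@1:R; in-air after throw: [b1@1:R]
Beat 1 (R): throw ball1 h=7 -> lands@8:L; in-air after throw: [b1@8:L]
Beat 2 (L): throw ball2 h=1 -> lands@3:R; in-air after throw: [b2@3:R b1@8:L]
Beat 3 (R): throw ball2 h=7 -> lands@10:L; in-air after throw: [b1@8:L b2@10:L]
Beat 4 (L): throw ball3 h=1 -> lands@5:R; in-air after throw: [b3@5:R b1@8:L b2@10:L]
Beat 5 (R): throw ball3 h=7 -> lands@12:L; in-air after throw: [b1@8:L b2@10:L b3@12:L]
Beat 6 (L): throw ball4 h=1 -> lands@7:R; in-air after throw: [b4@7:R b1@8:L b2@10:L b3@12:L]
Beat 7 (R): throw ball4 h=7 -> lands@14:L; in-air after throw: [b1@8:L b2@10:L b3@12:L b4@14:L]
Beat 8 (L): throw ball1 h=1 -> lands@9:R; in-air after throw: [b1@9:R b2@10:L b3@12:L b4@14:L]
Ball 1: thrown@0 h=1 -> first land @1; rethrown@1 h=7 -> second land @8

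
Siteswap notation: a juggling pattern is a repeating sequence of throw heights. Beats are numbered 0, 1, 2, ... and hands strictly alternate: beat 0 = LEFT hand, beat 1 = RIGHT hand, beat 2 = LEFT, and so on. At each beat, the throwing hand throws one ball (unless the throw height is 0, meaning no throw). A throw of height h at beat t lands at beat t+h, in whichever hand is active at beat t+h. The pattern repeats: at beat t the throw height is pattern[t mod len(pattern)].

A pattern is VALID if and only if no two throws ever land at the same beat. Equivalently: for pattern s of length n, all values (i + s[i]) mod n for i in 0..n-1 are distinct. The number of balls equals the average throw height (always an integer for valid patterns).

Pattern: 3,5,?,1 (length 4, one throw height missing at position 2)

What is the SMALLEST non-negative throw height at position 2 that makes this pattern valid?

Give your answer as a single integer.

Answer: 3

Derivation:
i=0: (0 + 3) mod 4 = 3
i=1: (1 + 5) mod 4 = 2
i=2: s[i]=? (unknown)
i=3: (3 + 1) mod 4 = 0
Known residues: [0, 2, 3]; need a permutation of 0..3, so missing residue r = 1
Need (2 + s) mod 4 = 1; smallest s = (1 - 2) mod 4 = 3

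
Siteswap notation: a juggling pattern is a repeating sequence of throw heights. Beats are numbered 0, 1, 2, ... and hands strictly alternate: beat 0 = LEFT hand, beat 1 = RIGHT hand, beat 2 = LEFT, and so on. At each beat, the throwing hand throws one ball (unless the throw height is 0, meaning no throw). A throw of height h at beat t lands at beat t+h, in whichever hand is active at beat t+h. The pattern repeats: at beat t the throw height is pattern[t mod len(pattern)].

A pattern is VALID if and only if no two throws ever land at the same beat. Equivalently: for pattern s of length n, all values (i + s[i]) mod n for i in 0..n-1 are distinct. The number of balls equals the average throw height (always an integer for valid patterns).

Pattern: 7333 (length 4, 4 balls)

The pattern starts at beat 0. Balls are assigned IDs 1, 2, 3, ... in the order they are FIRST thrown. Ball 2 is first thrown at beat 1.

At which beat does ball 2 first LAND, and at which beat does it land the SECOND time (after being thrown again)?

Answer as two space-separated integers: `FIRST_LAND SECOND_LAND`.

Beat 0 (L): throw ball1 h=7 -> lands@7:R; in-air after throw: [b1@7:R]
Beat 1 (R): throw ball2 h=3 -> lands@4:L; in-air after throw: [b2@4:L b1@7:R]
Beat 2 (L): throw ball3 h=3 -> lands@5:R; in-air after throw: [b2@4:L b3@5:R b1@7:R]
Beat 3 (R): throw ball4 h=3 -> lands@6:L; in-air after throw: [b2@4:L b3@5:R b4@6:L b1@7:R]
Beat 4 (L): throw ball2 h=7 -> lands@11:R; in-air after throw: [b3@5:R b4@6:L b1@7:R b2@11:R]
Beat 5 (R): throw ball3 h=3 -> lands@8:L; in-air after throw: [b4@6:L b1@7:R b3@8:L b2@11:R]
Beat 6 (L): throw ball4 h=3 -> lands@9:R; in-air after throw: [b1@7:R b3@8:L b4@9:R b2@11:R]
Beat 7 (R): throw ball1 h=3 -> lands@10:L; in-air after throw: [b3@8:L b4@9:R b1@10:L b2@11:R]
Beat 8 (L): throw ball3 h=7 -> lands@15:R; in-air after throw: [b4@9:R b1@10:L b2@11:R b3@15:R]
Beat 9 (R): throw ball4 h=3 -> lands@12:L; in-air after throw: [b1@10:L b2@11:R b4@12:L b3@15:R]
Beat 10 (L): throw ball1 h=3 -> lands@13:R; in-air after throw: [b2@11:R b4@12:L b1@13:R b3@15:R]
Beat 11 (R): throw ball2 h=3 -> lands@14:L; in-air after throw: [b4@12:L b1@13:R b2@14:L b3@15:R]
Ball 2: thrown@1 h=3 -> first land @4; rethrown@4 h=7 -> second land @11

Answer: 4 11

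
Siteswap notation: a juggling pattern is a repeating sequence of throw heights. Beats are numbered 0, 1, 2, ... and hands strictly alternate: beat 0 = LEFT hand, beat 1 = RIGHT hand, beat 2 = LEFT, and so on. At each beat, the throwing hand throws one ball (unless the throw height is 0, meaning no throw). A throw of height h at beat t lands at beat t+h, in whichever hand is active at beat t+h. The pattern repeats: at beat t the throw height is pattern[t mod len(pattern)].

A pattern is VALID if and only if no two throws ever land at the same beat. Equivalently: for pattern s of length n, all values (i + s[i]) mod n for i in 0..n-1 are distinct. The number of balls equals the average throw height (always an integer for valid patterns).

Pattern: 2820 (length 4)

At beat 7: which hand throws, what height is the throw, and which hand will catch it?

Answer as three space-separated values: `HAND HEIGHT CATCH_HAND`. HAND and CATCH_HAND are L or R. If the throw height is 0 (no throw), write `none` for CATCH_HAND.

Answer: R 0 none

Derivation:
Beat 7: 7 mod 2 = 1, so hand = R
Throw height = pattern[7 mod 4] = pattern[3] = 0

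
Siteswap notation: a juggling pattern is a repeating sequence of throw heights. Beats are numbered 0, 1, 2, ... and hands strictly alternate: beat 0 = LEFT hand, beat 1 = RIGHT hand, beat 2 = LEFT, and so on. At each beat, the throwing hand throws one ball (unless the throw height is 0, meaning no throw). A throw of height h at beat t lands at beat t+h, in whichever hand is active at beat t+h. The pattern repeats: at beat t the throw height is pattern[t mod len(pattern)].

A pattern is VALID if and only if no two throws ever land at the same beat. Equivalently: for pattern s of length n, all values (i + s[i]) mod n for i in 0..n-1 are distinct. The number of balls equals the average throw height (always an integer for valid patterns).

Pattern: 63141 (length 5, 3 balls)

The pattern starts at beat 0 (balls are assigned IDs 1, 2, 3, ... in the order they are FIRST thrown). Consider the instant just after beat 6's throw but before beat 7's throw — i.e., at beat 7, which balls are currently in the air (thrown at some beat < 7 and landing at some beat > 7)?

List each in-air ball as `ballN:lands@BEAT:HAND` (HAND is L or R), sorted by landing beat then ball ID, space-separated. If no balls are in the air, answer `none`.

Beat 0 (L): throw ball1 h=6 -> lands@6:L; in-air after throw: [b1@6:L]
Beat 1 (R): throw ball2 h=3 -> lands@4:L; in-air after throw: [b2@4:L b1@6:L]
Beat 2 (L): throw ball3 h=1 -> lands@3:R; in-air after throw: [b3@3:R b2@4:L b1@6:L]
Beat 3 (R): throw ball3 h=4 -> lands@7:R; in-air after throw: [b2@4:L b1@6:L b3@7:R]
Beat 4 (L): throw ball2 h=1 -> lands@5:R; in-air after throw: [b2@5:R b1@6:L b3@7:R]
Beat 5 (R): throw ball2 h=6 -> lands@11:R; in-air after throw: [b1@6:L b3@7:R b2@11:R]
Beat 6 (L): throw ball1 h=3 -> lands@9:R; in-air after throw: [b3@7:R b1@9:R b2@11:R]
Beat 7 (R): throw ball3 h=1 -> lands@8:L; in-air after throw: [b3@8:L b1@9:R b2@11:R]

Answer: ball1:lands@9:R ball2:lands@11:R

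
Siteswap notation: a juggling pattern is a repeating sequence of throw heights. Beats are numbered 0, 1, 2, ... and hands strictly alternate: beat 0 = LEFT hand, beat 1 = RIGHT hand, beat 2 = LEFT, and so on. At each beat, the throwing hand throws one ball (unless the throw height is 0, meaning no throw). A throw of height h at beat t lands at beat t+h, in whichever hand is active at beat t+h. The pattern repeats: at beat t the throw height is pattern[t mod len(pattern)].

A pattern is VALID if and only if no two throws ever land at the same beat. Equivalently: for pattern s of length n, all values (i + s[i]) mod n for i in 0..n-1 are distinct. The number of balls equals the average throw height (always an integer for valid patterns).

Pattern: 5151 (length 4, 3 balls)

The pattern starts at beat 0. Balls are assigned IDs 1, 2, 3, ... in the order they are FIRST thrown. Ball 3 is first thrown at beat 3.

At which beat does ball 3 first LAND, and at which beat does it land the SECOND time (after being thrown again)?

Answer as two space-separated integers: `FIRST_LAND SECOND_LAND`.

Beat 0 (L): throw ball1 h=5 -> lands@5:R; in-air after throw: [b1@5:R]
Beat 1 (R): throw ball2 h=1 -> lands@2:L; in-air after throw: [b2@2:L b1@5:R]
Beat 2 (L): throw ball2 h=5 -> lands@7:R; in-air after throw: [b1@5:R b2@7:R]
Beat 3 (R): throw ball3 h=1 -> lands@4:L; in-air after throw: [b3@4:L b1@5:R b2@7:R]
Beat 4 (L): throw ball3 h=5 -> lands@9:R; in-air after throw: [b1@5:R b2@7:R b3@9:R]
Beat 5 (R): throw ball1 h=1 -> lands@6:L; in-air after throw: [b1@6:L b2@7:R b3@9:R]
Beat 6 (L): throw ball1 h=5 -> lands@11:R; in-air after throw: [b2@7:R b3@9:R b1@11:R]
Beat 7 (R): throw ball2 h=1 -> lands@8:L; in-air after throw: [b2@8:L b3@9:R b1@11:R]
Beat 8 (L): throw ball2 h=5 -> lands@13:R; in-air after throw: [b3@9:R b1@11:R b2@13:R]
Beat 9 (R): throw ball3 h=1 -> lands@10:L; in-air after throw: [b3@10:L b1@11:R b2@13:R]
Ball 3: thrown@3 h=1 -> first land @4; rethrown@4 h=5 -> second land @9

Answer: 4 9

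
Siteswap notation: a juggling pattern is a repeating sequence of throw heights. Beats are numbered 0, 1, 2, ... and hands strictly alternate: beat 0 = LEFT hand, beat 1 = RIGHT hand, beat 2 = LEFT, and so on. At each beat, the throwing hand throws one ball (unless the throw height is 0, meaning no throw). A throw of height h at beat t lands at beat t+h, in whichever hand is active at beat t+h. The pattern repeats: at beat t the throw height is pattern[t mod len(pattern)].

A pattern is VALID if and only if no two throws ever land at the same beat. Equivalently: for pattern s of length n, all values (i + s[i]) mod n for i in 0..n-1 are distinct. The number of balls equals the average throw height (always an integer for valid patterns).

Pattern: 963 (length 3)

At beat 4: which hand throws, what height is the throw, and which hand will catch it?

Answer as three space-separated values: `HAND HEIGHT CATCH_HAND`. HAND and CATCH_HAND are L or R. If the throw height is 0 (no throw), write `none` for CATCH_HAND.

Answer: L 6 L

Derivation:
Beat 4: 4 mod 2 = 0, so hand = L
Throw height = pattern[4 mod 3] = pattern[1] = 6
Lands at beat 4+6=10, 10 mod 2 = 0, so catch hand = L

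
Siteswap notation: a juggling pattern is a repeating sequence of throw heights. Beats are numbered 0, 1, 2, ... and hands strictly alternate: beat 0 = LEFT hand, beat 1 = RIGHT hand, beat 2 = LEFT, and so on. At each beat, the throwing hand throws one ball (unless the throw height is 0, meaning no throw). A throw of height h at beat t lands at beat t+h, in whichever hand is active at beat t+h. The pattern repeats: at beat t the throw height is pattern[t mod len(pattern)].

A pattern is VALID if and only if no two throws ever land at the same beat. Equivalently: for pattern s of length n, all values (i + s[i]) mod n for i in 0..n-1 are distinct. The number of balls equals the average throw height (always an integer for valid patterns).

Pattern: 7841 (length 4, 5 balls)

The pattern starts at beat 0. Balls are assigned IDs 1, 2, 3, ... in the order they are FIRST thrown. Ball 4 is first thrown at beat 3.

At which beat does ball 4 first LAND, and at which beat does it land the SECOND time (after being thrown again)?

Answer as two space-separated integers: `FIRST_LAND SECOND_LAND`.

Beat 0 (L): throw ball1 h=7 -> lands@7:R; in-air after throw: [b1@7:R]
Beat 1 (R): throw ball2 h=8 -> lands@9:R; in-air after throw: [b1@7:R b2@9:R]
Beat 2 (L): throw ball3 h=4 -> lands@6:L; in-air after throw: [b3@6:L b1@7:R b2@9:R]
Beat 3 (R): throw ball4 h=1 -> lands@4:L; in-air after throw: [b4@4:L b3@6:L b1@7:R b2@9:R]
Beat 4 (L): throw ball4 h=7 -> lands@11:R; in-air after throw: [b3@6:L b1@7:R b2@9:R b4@11:R]
Beat 5 (R): throw ball5 h=8 -> lands@13:R; in-air after throw: [b3@6:L b1@7:R b2@9:R b4@11:R b5@13:R]
Beat 6 (L): throw ball3 h=4 -> lands@10:L; in-air after throw: [b1@7:R b2@9:R b3@10:L b4@11:R b5@13:R]
Beat 7 (R): throw ball1 h=1 -> lands@8:L; in-air after throw: [b1@8:L b2@9:R b3@10:L b4@11:R b5@13:R]
Beat 8 (L): throw ball1 h=7 -> lands@15:R; in-air after throw: [b2@9:R b3@10:L b4@11:R b5@13:R b1@15:R]
Beat 9 (R): throw ball2 h=8 -> lands@17:R; in-air after throw: [b3@10:L b4@11:R b5@13:R b1@15:R b2@17:R]
Beat 10 (L): throw ball3 h=4 -> lands@14:L; in-air after throw: [b4@11:R b5@13:R b3@14:L b1@15:R b2@17:R]
Beat 11 (R): throw ball4 h=1 -> lands@12:L; in-air after throw: [b4@12:L b5@13:R b3@14:L b1@15:R b2@17:R]
Ball 4: thrown@3 h=1 -> first land @4; rethrown@4 h=7 -> second land @11

Answer: 4 11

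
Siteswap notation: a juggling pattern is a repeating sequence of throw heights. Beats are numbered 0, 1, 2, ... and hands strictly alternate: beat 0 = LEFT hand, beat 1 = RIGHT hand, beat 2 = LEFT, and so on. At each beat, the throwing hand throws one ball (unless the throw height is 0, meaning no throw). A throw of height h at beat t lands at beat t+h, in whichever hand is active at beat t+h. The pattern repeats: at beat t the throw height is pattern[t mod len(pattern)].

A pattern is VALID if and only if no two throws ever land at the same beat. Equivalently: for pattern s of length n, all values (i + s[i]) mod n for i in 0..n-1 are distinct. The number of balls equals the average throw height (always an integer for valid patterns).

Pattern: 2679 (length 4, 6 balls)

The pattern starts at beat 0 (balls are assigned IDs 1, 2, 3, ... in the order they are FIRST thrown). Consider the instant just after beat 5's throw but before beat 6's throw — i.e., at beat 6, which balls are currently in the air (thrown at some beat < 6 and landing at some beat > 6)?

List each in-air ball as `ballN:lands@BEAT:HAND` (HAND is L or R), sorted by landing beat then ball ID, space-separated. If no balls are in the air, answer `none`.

Answer: ball2:lands@7:R ball1:lands@9:R ball5:lands@11:R ball3:lands@12:L

Derivation:
Beat 0 (L): throw ball1 h=2 -> lands@2:L; in-air after throw: [b1@2:L]
Beat 1 (R): throw ball2 h=6 -> lands@7:R; in-air after throw: [b1@2:L b2@7:R]
Beat 2 (L): throw ball1 h=7 -> lands@9:R; in-air after throw: [b2@7:R b1@9:R]
Beat 3 (R): throw ball3 h=9 -> lands@12:L; in-air after throw: [b2@7:R b1@9:R b3@12:L]
Beat 4 (L): throw ball4 h=2 -> lands@6:L; in-air after throw: [b4@6:L b2@7:R b1@9:R b3@12:L]
Beat 5 (R): throw ball5 h=6 -> lands@11:R; in-air after throw: [b4@6:L b2@7:R b1@9:R b5@11:R b3@12:L]
Beat 6 (L): throw ball4 h=7 -> lands@13:R; in-air after throw: [b2@7:R b1@9:R b5@11:R b3@12:L b4@13:R]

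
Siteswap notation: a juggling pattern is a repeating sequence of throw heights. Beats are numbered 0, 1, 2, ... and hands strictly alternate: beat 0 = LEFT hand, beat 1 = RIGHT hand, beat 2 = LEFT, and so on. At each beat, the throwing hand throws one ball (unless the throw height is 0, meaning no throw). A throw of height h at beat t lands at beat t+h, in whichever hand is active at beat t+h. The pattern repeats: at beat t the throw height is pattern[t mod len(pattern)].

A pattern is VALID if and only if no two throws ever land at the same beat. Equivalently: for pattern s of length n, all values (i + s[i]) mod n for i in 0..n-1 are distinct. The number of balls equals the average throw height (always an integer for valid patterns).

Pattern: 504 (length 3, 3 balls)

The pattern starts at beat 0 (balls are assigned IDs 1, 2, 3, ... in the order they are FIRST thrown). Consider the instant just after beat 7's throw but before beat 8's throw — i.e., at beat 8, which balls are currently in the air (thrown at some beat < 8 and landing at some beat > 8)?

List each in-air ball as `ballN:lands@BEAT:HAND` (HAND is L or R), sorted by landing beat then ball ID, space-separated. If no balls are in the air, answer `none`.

Beat 0 (L): throw ball1 h=5 -> lands@5:R; in-air after throw: [b1@5:R]
Beat 2 (L): throw ball2 h=4 -> lands@6:L; in-air after throw: [b1@5:R b2@6:L]
Beat 3 (R): throw ball3 h=5 -> lands@8:L; in-air after throw: [b1@5:R b2@6:L b3@8:L]
Beat 5 (R): throw ball1 h=4 -> lands@9:R; in-air after throw: [b2@6:L b3@8:L b1@9:R]
Beat 6 (L): throw ball2 h=5 -> lands@11:R; in-air after throw: [b3@8:L b1@9:R b2@11:R]
Beat 8 (L): throw ball3 h=4 -> lands@12:L; in-air after throw: [b1@9:R b2@11:R b3@12:L]

Answer: ball1:lands@9:R ball2:lands@11:R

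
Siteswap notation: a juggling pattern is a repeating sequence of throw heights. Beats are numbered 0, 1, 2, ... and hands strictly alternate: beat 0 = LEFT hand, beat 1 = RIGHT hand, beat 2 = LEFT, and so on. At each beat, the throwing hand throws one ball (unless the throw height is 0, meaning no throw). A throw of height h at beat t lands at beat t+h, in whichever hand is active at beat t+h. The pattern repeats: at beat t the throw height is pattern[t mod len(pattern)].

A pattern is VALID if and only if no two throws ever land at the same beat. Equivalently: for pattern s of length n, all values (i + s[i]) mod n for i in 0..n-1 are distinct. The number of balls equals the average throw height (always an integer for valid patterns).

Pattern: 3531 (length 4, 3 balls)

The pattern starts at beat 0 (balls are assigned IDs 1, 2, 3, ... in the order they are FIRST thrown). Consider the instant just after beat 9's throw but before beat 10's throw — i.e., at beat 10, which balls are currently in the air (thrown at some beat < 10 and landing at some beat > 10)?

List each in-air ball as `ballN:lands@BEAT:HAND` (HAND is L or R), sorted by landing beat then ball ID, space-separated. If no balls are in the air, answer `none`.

Answer: ball1:lands@11:R ball2:lands@14:L

Derivation:
Beat 0 (L): throw ball1 h=3 -> lands@3:R; in-air after throw: [b1@3:R]
Beat 1 (R): throw ball2 h=5 -> lands@6:L; in-air after throw: [b1@3:R b2@6:L]
Beat 2 (L): throw ball3 h=3 -> lands@5:R; in-air after throw: [b1@3:R b3@5:R b2@6:L]
Beat 3 (R): throw ball1 h=1 -> lands@4:L; in-air after throw: [b1@4:L b3@5:R b2@6:L]
Beat 4 (L): throw ball1 h=3 -> lands@7:R; in-air after throw: [b3@5:R b2@6:L b1@7:R]
Beat 5 (R): throw ball3 h=5 -> lands@10:L; in-air after throw: [b2@6:L b1@7:R b3@10:L]
Beat 6 (L): throw ball2 h=3 -> lands@9:R; in-air after throw: [b1@7:R b2@9:R b3@10:L]
Beat 7 (R): throw ball1 h=1 -> lands@8:L; in-air after throw: [b1@8:L b2@9:R b3@10:L]
Beat 8 (L): throw ball1 h=3 -> lands@11:R; in-air after throw: [b2@9:R b3@10:L b1@11:R]
Beat 9 (R): throw ball2 h=5 -> lands@14:L; in-air after throw: [b3@10:L b1@11:R b2@14:L]
Beat 10 (L): throw ball3 h=3 -> lands@13:R; in-air after throw: [b1@11:R b3@13:R b2@14:L]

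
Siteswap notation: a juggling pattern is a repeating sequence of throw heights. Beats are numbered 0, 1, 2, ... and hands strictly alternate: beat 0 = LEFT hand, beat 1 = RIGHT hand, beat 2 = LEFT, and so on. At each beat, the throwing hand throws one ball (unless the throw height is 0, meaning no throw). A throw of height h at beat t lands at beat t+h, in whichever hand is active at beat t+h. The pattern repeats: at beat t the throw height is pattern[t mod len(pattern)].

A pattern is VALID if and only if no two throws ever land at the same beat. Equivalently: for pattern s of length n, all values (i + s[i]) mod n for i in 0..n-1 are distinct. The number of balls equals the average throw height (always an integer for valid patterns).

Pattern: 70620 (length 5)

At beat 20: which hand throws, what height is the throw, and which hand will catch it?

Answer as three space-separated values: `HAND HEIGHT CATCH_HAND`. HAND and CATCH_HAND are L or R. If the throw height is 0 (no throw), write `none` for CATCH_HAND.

Beat 20: 20 mod 2 = 0, so hand = L
Throw height = pattern[20 mod 5] = pattern[0] = 7
Lands at beat 20+7=27, 27 mod 2 = 1, so catch hand = R

Answer: L 7 R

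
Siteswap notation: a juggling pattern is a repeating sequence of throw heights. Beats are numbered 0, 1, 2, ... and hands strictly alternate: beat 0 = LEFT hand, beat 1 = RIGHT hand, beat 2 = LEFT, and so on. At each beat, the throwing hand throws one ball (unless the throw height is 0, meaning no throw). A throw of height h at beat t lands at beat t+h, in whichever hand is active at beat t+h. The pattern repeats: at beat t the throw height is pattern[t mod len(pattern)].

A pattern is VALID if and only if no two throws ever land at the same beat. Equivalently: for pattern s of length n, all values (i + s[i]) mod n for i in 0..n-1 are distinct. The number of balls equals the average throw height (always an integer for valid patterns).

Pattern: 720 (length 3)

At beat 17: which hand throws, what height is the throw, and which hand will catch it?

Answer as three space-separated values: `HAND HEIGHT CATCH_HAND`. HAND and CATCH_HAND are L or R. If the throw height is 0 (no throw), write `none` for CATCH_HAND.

Beat 17: 17 mod 2 = 1, so hand = R
Throw height = pattern[17 mod 3] = pattern[2] = 0

Answer: R 0 none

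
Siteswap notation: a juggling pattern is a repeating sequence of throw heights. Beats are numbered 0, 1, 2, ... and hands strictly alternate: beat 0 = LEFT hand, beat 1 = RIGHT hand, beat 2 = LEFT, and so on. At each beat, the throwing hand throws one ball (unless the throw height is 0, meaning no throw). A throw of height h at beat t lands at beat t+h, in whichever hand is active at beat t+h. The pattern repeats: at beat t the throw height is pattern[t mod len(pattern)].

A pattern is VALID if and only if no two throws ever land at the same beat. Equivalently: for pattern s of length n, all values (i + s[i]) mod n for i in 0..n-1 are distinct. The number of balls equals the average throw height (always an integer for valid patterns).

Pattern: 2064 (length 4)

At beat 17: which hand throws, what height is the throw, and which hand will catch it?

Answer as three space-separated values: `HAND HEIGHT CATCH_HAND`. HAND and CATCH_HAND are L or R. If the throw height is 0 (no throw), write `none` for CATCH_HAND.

Answer: R 0 none

Derivation:
Beat 17: 17 mod 2 = 1, so hand = R
Throw height = pattern[17 mod 4] = pattern[1] = 0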